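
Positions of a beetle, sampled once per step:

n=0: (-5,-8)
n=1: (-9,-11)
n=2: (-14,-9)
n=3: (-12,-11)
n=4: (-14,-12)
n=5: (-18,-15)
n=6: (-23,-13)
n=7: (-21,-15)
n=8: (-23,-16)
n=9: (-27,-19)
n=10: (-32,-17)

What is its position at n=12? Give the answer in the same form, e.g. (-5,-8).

Step-to-step displacements: (-4,-3), (-5,+2), (+2,-2), (-2,-1), (-4,-3), (-5,+2), (+2,-2), (-2,-1), (-4,-3), (-5,+2) — a repeating cycle of length 4.
step 11: apply (+2,-2) → (-30,-19)
step 12: apply (-2,-1) → (-32,-20)

(-32,-20)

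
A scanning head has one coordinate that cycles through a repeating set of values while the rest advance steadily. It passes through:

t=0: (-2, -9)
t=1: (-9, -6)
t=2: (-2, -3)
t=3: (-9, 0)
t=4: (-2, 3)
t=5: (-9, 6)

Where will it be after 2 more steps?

(-9, 12)

The first coordinate repeats the cycle [-2, -9] with period 2; step 7 mod 2 = 1, giving -9.
The second coordinate changes by +3 each step, so at step 7 it is -9 + 7·(3) = 12.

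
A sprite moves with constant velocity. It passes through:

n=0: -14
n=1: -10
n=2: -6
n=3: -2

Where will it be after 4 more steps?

The position changes by +4 every step.
step 4: -2 + 4 → 2
step 5: 2 + 4 → 6
step 6: 6 + 4 → 10
step 7: 10 + 4 → 14

14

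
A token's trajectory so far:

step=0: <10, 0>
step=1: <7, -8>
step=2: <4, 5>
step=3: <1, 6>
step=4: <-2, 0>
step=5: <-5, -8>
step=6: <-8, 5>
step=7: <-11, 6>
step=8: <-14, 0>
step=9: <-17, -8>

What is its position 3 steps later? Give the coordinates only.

<-26, 0>

First: linear, -3 per step → -26 at step 12.
Second: cycles through 0, -8, 5, 6 every 4 steps. Step 12 lands at position 0 of the cycle → 0.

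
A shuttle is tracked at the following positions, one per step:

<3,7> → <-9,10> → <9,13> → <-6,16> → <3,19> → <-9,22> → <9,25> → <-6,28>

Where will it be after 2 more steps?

<-9,34>

The first coordinate repeats the cycle [3, -9, 9, -6] with period 4; step 9 mod 4 = 1, giving -9.
The second coordinate changes by +3 each step, so at step 9 it is 7 + 9·(3) = 34.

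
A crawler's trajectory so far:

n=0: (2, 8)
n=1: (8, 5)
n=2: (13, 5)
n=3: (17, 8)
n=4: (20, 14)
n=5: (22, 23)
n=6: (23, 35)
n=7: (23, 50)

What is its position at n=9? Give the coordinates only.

(20, 89)

Taking differences between consecutive positions: (+6, -3), (+5, +0), (+4, +3), (+3, +6), (+2, +9), (+1, +12), (+0, +15). These grow by (-1, +3) each step.
step 8: (23, 50) + (-1, +18) → (22, 68)
step 9: (22, 68) + (-2, +21) → (20, 89)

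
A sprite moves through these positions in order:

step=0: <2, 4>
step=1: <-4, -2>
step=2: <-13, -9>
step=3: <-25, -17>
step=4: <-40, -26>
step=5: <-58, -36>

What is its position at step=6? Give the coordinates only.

<-79, -47>

Taking differences between consecutive positions: <-6, -6>, <-9, -7>, <-12, -8>, <-15, -9>, <-18, -10>. These grow by <-3, -1> each step.
step 6: <-58, -36> + <-21, -11> → <-79, -47>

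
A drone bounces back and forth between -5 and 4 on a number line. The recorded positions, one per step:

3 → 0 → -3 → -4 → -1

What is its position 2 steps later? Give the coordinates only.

3

The value reflects between -5 and 4, moving 3 per step.
  step 5: -1 → 2
  step 6: 2 → 3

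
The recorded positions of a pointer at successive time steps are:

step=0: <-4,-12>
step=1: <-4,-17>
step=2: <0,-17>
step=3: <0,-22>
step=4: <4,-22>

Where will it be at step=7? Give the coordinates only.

Step-to-step displacements: <+0,-5>, <+4,+0>, <+0,-5>, <+4,+0> — a repeating cycle of length 2.
step 5: apply <+0,-5> → <4,-27>
step 6: apply <+4,+0> → <8,-27>
step 7: apply <+0,-5> → <8,-32>

<8,-32>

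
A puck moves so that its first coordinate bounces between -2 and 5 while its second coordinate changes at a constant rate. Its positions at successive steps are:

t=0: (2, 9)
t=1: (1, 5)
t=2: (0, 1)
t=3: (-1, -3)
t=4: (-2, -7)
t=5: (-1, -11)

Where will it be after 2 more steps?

The first coordinate travels 1 per step and bounces off the walls at -2 and 5.
  step 6: -1 → 0
  step 7: 0 → 1
The second coordinate changes by -4 each step: at step 7 it is -19.

(1, -19)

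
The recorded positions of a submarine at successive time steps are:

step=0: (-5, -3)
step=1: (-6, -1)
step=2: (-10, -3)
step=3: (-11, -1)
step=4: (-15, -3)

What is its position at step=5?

The moves between consecutive positions are (-1, +2), (-4, -2), (-1, +2), (-4, -2); they repeat the 2-cycle [(-1, +2), (-4, -2)].
step 5: apply (-1, +2) → (-16, -1)

(-16, -1)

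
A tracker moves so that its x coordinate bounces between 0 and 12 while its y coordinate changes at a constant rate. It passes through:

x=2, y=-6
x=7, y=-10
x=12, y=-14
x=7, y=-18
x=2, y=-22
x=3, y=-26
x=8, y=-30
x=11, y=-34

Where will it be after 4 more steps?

x=9, y=-50

The x coordinate reflects between 0 and 12, moving 5 per step.
  step 8: 11 → 6
  step 9: 6 → 1
  step 10: 1 → 4
  step 11: 4 → 9
The y coordinate changes by -4 each step: at step 11 it is -50.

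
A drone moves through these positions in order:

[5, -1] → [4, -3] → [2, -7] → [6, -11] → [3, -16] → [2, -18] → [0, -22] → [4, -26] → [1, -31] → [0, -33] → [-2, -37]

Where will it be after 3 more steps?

[-2, -48]

Step-to-step displacements: [-1, -2], [-2, -4], [+4, -4], [-3, -5], [-1, -2], [-2, -4], [+4, -4], [-3, -5], [-1, -2], [-2, -4] — a repeating cycle of length 4.
step 11: apply [+4, -4] → [2, -41]
step 12: apply [-3, -5] → [-1, -46]
step 13: apply [-1, -2] → [-2, -48]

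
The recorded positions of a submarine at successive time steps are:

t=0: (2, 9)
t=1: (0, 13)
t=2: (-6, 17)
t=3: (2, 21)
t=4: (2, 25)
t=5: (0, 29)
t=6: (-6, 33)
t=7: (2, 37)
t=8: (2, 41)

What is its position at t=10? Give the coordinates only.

First: cycles through 2, 0, -6, 2 every 4 steps. Step 10 lands at position 2 of the cycle → -6.
Second: linear, +4 per step → 49 at step 10.

(-6, 49)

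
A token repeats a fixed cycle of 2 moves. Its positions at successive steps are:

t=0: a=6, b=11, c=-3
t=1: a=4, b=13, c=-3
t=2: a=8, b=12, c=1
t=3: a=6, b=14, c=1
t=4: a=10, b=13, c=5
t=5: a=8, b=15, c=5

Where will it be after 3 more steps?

a=14, b=15, c=13

The moves between consecutive positions are (-2,+2,+0), (+4,-1,+4), (-2,+2,+0), (+4,-1,+4), (-2,+2,+0); they repeat the 2-cycle [(-2,+2,+0), (+4,-1,+4)].
step 6: apply (+4,-1,+4) → a=12, b=14, c=9
step 7: apply (-2,+2,+0) → a=10, b=16, c=9
step 8: apply (+4,-1,+4) → a=14, b=15, c=13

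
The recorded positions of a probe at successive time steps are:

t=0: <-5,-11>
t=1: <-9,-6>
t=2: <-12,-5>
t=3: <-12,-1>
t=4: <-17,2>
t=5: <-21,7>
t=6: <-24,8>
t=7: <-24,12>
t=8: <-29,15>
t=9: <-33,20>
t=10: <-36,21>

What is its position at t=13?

<-45,33>

Differencing gives <-4,+5>, <-3,+1>, <+0,+4>, <-5,+3>, <-4,+5>, <-3,+1>, <+0,+4>, <-5,+3>, <-4,+5>, <-3,+1>. This is the pattern <-4,+5>, <-3,+1>, <+0,+4>, <-5,+3> repeated.
step 11: apply <+0,+4> → <-36,25>
step 12: apply <-5,+3> → <-41,28>
step 13: apply <-4,+5> → <-45,33>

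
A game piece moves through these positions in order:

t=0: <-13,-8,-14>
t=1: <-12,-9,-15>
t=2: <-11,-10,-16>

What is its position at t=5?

The position changes by <+1,-1,-1> every step.
step 3: <-11,-10,-16> + <+1,-1,-1> → <-10,-11,-17>
step 4: <-10,-11,-17> + <+1,-1,-1> → <-9,-12,-18>
step 5: <-9,-12,-18> + <+1,-1,-1> → <-8,-13,-19>

<-8,-13,-19>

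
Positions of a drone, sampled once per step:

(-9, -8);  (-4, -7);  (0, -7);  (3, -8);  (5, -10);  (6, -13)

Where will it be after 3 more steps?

Taking differences between consecutive positions: (+5, +1), (+4, +0), (+3, -1), (+2, -2), (+1, -3). These grow by (-1, -1) each step.
step 6: (6, -13) + (+0, -4) → (6, -17)
step 7: (6, -17) + (-1, -5) → (5, -22)
step 8: (5, -22) + (-2, -6) → (3, -28)

(3, -28)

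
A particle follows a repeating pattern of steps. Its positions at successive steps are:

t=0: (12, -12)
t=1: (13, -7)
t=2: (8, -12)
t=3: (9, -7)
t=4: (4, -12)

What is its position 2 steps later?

The moves between consecutive positions are (+1, +5), (-5, -5), (+1, +5), (-5, -5); they repeat the 2-cycle [(+1, +5), (-5, -5)].
step 5: apply (+1, +5) → (5, -7)
step 6: apply (-5, -5) → (0, -12)

(0, -12)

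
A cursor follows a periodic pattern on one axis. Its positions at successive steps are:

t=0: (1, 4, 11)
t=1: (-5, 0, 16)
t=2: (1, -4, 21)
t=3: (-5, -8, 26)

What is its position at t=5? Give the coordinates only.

The first coordinate repeats the cycle [1, -5] with period 2; step 5 mod 2 = 1, giving -5.
The second coordinate changes by -4 each step, so at step 5 it is 4 + 5·(-4) = -16.
The third coordinate changes by +5 each step, so at step 5 it is 11 + 5·(5) = 36.

(-5, -16, 36)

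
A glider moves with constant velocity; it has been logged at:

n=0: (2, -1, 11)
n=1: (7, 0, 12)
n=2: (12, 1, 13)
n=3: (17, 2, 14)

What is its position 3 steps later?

Constant displacement of (+5, +1, +1) per step.
step 4: (17, 2, 14) + (+5, +1, +1) → (22, 3, 15)
step 5: (22, 3, 15) + (+5, +1, +1) → (27, 4, 16)
step 6: (27, 4, 16) + (+5, +1, +1) → (32, 5, 17)

(32, 5, 17)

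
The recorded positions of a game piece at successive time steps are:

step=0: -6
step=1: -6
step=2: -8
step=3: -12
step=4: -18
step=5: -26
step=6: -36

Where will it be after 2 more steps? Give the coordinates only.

-62

Taking differences between consecutive positions: +0, -2, -4, -6, -8, -10. These grow by -2 each step.
step 7: -36 − 12 → -48
step 8: -48 − 14 → -62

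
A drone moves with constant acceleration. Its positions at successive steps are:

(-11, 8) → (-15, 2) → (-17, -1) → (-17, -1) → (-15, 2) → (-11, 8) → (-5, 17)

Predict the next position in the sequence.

(3, 29)

Taking differences between consecutive positions: (-4, -6), (-2, -3), (+0, +0), (+2, +3), (+4, +6), (+6, +9). These grow by (+2, +3) each step.
step 7: (-5, 17) + (+8, +12) → (3, 29)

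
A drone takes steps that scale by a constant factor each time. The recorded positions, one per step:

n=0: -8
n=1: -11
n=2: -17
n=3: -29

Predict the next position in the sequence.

-53

The jumps are -3, -6, -12 — a geometric progression with ratio 2.
step 4: -29 − 24 → -53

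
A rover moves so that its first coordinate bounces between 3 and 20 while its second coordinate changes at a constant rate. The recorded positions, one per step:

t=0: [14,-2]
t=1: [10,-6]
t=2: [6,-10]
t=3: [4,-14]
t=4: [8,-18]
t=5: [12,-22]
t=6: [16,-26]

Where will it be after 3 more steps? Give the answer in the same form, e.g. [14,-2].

[12,-38]

The first coordinate travels 4 per step and bounces off the walls at 3 and 20.
  step 7: 16 → 20
  step 8: 20 → 16
  step 9: 16 → 12
The second coordinate changes by -4 each step: at step 9 it is -38.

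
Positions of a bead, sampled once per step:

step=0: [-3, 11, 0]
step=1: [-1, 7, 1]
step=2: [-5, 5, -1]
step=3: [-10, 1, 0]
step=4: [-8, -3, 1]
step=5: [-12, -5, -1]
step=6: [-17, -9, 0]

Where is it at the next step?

The moves between consecutive positions are [+2, -4, +1], [-4, -2, -2], [-5, -4, +1], [+2, -4, +1], [-4, -2, -2], [-5, -4, +1]; they repeat the 3-cycle [[+2, -4, +1], [-4, -2, -2], [-5, -4, +1]].
step 7: apply [+2, -4, +1] → [-15, -13, 1]

[-15, -13, 1]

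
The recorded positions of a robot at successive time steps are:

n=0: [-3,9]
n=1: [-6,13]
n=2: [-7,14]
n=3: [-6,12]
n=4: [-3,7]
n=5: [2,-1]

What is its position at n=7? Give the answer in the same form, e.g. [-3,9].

[18,-26]

Successive displacements: [-3,+4], [-1,+1], [+1,-2], [+3,-5], [+5,-8] — each changes by [+2,-3].
step 6: [2,-1] + [+7,-11] → [9,-12]
step 7: [9,-12] + [+9,-14] → [18,-26]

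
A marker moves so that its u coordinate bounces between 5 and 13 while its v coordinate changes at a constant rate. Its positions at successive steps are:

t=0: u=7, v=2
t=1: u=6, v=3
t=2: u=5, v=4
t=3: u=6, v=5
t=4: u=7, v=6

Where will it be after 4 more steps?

u=11, v=10

The u coordinate reflects between 5 and 13, moving 1 per step.
  step 5: 7 → 8
  step 6: 8 → 9
  step 7: 9 → 10
  step 8: 10 → 11
The v coordinate changes by +1 each step: at step 8 it is 10.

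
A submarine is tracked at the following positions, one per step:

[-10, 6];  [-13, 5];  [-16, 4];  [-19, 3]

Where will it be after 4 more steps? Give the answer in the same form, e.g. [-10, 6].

[-31, -1]

The position changes by [-3, -1] every step.
step 4: [-19, 3] + [-3, -1] → [-22, 2]
step 5: [-22, 2] + [-3, -1] → [-25, 1]
step 6: [-25, 1] + [-3, -1] → [-28, 0]
step 7: [-28, 0] + [-3, -1] → [-31, -1]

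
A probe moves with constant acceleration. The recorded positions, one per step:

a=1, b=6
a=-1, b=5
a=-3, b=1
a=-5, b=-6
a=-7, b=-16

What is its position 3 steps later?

a=-13, b=-64

First differences are (-2,-1), (-2,-4), (-2,-7), (-2,-10); their common second difference is (+0,-3) (constant acceleration).
step 5: a=-7, b=-16 + (-2,-13) → a=-9, b=-29
step 6: a=-9, b=-29 + (-2,-16) → a=-11, b=-45
step 7: a=-11, b=-45 + (-2,-19) → a=-13, b=-64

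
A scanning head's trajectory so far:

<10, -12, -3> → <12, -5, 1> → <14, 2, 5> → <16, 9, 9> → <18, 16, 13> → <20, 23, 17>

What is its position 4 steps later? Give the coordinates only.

<28, 51, 33>

Constant displacement of <+2, +7, +4> per step.
step 6: <20, 23, 17> + <+2, +7, +4> → <22, 30, 21>
step 7: <22, 30, 21> + <+2, +7, +4> → <24, 37, 25>
step 8: <24, 37, 25> + <+2, +7, +4> → <26, 44, 29>
step 9: <26, 44, 29> + <+2, +7, +4> → <28, 51, 33>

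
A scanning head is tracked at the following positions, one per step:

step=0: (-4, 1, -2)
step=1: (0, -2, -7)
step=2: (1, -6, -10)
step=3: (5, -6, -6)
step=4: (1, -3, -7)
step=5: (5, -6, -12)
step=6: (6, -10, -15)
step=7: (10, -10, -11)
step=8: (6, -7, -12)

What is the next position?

(10, -10, -17)

The moves between consecutive positions are (+4, -3, -5), (+1, -4, -3), (+4, +0, +4), (-4, +3, -1), (+4, -3, -5), (+1, -4, -3), (+4, +0, +4), (-4, +3, -1); they repeat the 4-cycle [(+4, -3, -5), (+1, -4, -3), (+4, +0, +4), (-4, +3, -1)].
step 9: apply (+4, -3, -5) → (10, -10, -17)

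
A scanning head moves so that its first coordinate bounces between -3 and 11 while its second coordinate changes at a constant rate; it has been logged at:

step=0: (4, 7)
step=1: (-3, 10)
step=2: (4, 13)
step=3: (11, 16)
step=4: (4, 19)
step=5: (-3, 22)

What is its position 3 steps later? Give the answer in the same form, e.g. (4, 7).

(4, 31)

The first coordinate travels 7 per step and bounces off the walls at -3 and 11.
  step 6: -3 → 4
  step 7: 4 → 11
  step 8: 11 → 4
The second coordinate changes by +3 each step: at step 8 it is 31.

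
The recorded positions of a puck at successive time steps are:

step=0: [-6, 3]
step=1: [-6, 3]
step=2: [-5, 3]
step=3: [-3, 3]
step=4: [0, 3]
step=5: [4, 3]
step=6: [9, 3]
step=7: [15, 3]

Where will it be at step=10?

First differences are [+0, +0], [+1, +0], [+2, +0], [+3, +0], [+4, +0], [+5, +0], [+6, +0]; their common second difference is [+1, +0] (constant acceleration).
step 8: [15, 3] + [+7, +0] → [22, 3]
step 9: [22, 3] + [+8, +0] → [30, 3]
step 10: [30, 3] + [+9, +0] → [39, 3]

[39, 3]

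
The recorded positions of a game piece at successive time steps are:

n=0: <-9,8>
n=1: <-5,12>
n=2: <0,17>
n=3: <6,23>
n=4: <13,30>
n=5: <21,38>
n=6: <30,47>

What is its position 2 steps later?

Successive displacements: <+4,+4>, <+5,+5>, <+6,+6>, <+7,+7>, <+8,+8>, <+9,+9> — each changes by <+1,+1>.
step 7: <30,47> + <+10,+10> → <40,57>
step 8: <40,57> + <+11,+11> → <51,68>

<51,68>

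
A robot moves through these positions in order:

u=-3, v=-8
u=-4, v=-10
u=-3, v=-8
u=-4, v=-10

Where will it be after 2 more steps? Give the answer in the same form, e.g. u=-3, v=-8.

Step-to-step displacements: (-1, -2), (+1, +2), (-1, -2); each is -1× the previous.
step 4: u=-4, v=-10 + (+1, +2) → u=-3, v=-8
step 5: u=-3, v=-8 + (-1, -2) → u=-4, v=-10

u=-4, v=-10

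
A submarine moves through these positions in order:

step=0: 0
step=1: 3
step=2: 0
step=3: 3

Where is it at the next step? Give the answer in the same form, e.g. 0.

0

Step-to-step displacements: +3, -3, +3; each is -1× the previous.
step 4: 3 − 3 → 0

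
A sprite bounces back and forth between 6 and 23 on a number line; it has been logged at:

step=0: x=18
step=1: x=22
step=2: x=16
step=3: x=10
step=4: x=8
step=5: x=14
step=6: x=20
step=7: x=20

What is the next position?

The value reflects between 6 and 23, moving 6 per step.
  step 8: 20 → 14

x=14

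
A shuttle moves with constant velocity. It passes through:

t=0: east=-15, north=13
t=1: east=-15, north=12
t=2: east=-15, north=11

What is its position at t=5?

Each step adds (+0,-1) to the position.
step 3: east=-15, north=11 + (+0,-1) → east=-15, north=10
step 4: east=-15, north=10 + (+0,-1) → east=-15, north=9
step 5: east=-15, north=9 + (+0,-1) → east=-15, north=8

east=-15, north=8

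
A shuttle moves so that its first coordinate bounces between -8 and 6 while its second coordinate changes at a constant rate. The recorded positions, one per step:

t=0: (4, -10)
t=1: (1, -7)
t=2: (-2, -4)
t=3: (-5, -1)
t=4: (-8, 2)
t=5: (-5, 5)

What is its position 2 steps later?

(1, 11)

The first coordinate reflects between -8 and 6, moving 3 per step.
  step 6: -5 → -2
  step 7: -2 → 1
The second coordinate changes by +3 each step: at step 7 it is 11.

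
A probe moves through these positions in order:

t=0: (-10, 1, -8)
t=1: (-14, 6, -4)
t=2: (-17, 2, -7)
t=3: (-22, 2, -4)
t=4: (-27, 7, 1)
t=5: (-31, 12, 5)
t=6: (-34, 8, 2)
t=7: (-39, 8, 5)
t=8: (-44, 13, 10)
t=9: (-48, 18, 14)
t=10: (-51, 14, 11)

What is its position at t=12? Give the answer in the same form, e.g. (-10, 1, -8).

(-61, 19, 19)

Differencing gives (-4, +5, +4), (-3, -4, -3), (-5, +0, +3), (-5, +5, +5), (-4, +5, +4), (-3, -4, -3), (-5, +0, +3), (-5, +5, +5), (-4, +5, +4), (-3, -4, -3). This is the pattern (-4, +5, +4), (-3, -4, -3), (-5, +0, +3), (-5, +5, +5) repeated.
step 11: apply (-5, +0, +3) → (-56, 14, 14)
step 12: apply (-5, +5, +5) → (-61, 19, 19)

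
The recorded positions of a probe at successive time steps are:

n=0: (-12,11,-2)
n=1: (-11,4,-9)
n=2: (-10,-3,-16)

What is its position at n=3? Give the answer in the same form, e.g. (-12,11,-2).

(-9,-10,-23)

Each step adds (+1,-7,-7) to the position.
step 3: (-10,-3,-16) + (+1,-7,-7) → (-9,-10,-23)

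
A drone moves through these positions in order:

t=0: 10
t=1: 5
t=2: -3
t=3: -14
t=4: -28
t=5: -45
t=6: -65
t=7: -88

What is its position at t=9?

First differences are -5, -8, -11, -14, -17, -20, -23; their common second difference is -3 (constant acceleration).
step 8: -88 − 26 → -114
step 9: -114 − 29 → -143

-143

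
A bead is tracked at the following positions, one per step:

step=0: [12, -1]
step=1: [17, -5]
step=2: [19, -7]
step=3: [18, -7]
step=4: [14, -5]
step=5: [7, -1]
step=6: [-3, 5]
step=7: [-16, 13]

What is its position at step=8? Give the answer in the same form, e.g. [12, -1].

[-32, 23]

First differences are [+5, -4], [+2, -2], [-1, +0], [-4, +2], [-7, +4], [-10, +6], [-13, +8]; their common second difference is [-3, +2] (constant acceleration).
step 8: [-16, 13] + [-16, +10] → [-32, 23]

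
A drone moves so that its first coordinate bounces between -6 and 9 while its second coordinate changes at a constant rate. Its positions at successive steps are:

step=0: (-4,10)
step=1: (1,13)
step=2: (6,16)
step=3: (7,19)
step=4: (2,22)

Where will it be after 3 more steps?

(1,31)

The first coordinate reflects between -6 and 9, moving 5 per step.
  step 5: 2 → -3
  step 6: -3 → -4
  step 7: -4 → 1
The second coordinate changes by +3 each step: at step 7 it is 31.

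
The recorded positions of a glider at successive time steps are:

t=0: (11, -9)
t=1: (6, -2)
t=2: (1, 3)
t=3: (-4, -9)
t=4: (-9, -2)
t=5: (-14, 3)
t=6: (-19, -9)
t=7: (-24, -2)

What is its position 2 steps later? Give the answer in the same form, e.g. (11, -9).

(-34, -9)

First: linear, -5 per step → -34 at step 9.
Second: cycles through -9, -2, 3 every 3 steps. Step 9 lands at position 0 of the cycle → -9.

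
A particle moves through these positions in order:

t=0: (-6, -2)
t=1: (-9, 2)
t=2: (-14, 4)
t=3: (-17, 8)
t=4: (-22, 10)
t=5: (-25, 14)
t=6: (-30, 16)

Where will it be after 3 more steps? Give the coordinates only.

Step-to-step displacements: (-3, +4), (-5, +2), (-3, +4), (-5, +2), (-3, +4), (-5, +2) — a repeating cycle of length 2.
step 7: apply (-3, +4) → (-33, 20)
step 8: apply (-5, +2) → (-38, 22)
step 9: apply (-3, +4) → (-41, 26)

(-41, 26)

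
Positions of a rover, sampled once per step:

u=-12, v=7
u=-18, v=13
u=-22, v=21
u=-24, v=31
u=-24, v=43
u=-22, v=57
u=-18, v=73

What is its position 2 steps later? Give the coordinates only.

u=-4, v=111

Successive displacements: (-6,+6), (-4,+8), (-2,+10), (+0,+12), (+2,+14), (+4,+16) — each changes by (+2,+2).
step 7: u=-18, v=73 + (+6,+18) → u=-12, v=91
step 8: u=-12, v=91 + (+8,+20) → u=-4, v=111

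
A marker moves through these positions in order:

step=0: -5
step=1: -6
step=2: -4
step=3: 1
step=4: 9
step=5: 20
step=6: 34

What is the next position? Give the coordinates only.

Successive displacements: -1, +2, +5, +8, +11, +14 — each changes by +3.
step 7: 34 + 17 → 51

51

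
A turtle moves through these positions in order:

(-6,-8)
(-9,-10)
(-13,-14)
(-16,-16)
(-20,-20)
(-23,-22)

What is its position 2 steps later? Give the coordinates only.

The moves between consecutive positions are (-3,-2), (-4,-4), (-3,-2), (-4,-4), (-3,-2); they repeat the 2-cycle [(-3,-2), (-4,-4)].
step 6: apply (-4,-4) → (-27,-26)
step 7: apply (-3,-2) → (-30,-28)

(-30,-28)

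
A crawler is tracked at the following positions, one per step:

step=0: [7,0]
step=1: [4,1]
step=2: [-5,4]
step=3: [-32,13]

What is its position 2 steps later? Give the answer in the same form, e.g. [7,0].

The jumps are [-3,+1], [-9,+3], [-27,+9] — a geometric progression with ratio 3.
step 4: [-32,13] + [-81,+27] → [-113,40]
step 5: [-113,40] + [-243,+81] → [-356,121]

[-356,121]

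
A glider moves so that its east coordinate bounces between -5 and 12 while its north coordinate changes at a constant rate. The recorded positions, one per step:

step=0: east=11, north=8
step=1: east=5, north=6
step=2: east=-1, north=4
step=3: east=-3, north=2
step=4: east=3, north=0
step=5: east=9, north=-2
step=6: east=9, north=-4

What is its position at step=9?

east=-1, north=-10

The east coordinate travels 6 per step and bounces off the walls at -5 and 12.
  step 7: 9 → 3
  step 8: 3 → -3
  step 9: -3 → -1
The north coordinate changes by -2 each step: at step 9 it is -10.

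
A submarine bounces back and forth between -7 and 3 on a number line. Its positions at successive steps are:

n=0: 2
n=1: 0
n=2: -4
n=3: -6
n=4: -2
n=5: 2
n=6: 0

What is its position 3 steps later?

-2

The value reflects between -7 and 3, moving 4 per step.
  step 7: 0 → -4
  step 8: -4 → -6
  step 9: -6 → -2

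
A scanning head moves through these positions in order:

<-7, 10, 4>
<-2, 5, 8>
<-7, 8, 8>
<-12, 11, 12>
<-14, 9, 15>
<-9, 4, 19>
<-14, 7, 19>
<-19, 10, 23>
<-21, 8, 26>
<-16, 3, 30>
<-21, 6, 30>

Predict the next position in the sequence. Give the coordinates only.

<-26, 9, 34>

Differencing gives <+5, -5, +4>, <-5, +3, +0>, <-5, +3, +4>, <-2, -2, +3>, <+5, -5, +4>, <-5, +3, +0>, <-5, +3, +4>, <-2, -2, +3>, <+5, -5, +4>, <-5, +3, +0>. This is the pattern <+5, -5, +4>, <-5, +3, +0>, <-5, +3, +4>, <-2, -2, +3> repeated.
step 11: apply <-5, +3, +4> → <-26, 9, 34>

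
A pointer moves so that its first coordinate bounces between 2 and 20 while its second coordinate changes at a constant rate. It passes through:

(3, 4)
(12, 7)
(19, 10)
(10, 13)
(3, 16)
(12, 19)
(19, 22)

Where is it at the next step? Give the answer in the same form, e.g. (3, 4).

The first coordinate travels 9 per step and bounces off the walls at 2 and 20.
  step 7: 19 → 10
The second coordinate changes by +3 each step: at step 7 it is 25.

(10, 25)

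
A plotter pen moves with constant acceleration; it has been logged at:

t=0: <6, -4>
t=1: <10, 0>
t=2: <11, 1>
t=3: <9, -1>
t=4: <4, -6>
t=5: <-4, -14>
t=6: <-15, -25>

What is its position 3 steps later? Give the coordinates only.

<-66, -76>

Taking differences between consecutive positions: <+4, +4>, <+1, +1>, <-2, -2>, <-5, -5>, <-8, -8>, <-11, -11>. These grow by <-3, -3> each step.
step 7: <-15, -25> + <-14, -14> → <-29, -39>
step 8: <-29, -39> + <-17, -17> → <-46, -56>
step 9: <-46, -56> + <-20, -20> → <-66, -76>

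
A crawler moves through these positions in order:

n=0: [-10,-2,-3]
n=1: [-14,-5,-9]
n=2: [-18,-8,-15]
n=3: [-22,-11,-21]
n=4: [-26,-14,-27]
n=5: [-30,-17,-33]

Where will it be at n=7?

Constant displacement of [-4,-3,-6] per step.
step 6: [-30,-17,-33] + [-4,-3,-6] → [-34,-20,-39]
step 7: [-34,-20,-39] + [-4,-3,-6] → [-38,-23,-45]

[-38,-23,-45]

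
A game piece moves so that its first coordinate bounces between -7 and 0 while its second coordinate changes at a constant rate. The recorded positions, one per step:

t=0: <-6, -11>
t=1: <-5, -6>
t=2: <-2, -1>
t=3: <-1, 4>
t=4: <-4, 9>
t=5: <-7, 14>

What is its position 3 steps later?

<-2, 29>

The first coordinate travels 3 per step and bounces off the walls at -7 and 0.
  step 6: -7 → -4
  step 7: -4 → -1
  step 8: -1 → -2
The second coordinate changes by +5 each step: at step 8 it is 29.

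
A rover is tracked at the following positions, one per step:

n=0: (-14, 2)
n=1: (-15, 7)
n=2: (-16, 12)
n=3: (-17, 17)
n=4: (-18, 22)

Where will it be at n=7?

(-21, 37)

Constant displacement of (-1, +5) per step.
step 5: (-18, 22) + (-1, +5) → (-19, 27)
step 6: (-19, 27) + (-1, +5) → (-20, 32)
step 7: (-20, 32) + (-1, +5) → (-21, 37)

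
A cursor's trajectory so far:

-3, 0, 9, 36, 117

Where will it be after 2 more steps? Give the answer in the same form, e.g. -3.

1089

Consecutive displacements +3, +9, +27, +81 scale by a factor of 3 each step.
step 5: 117 + 243 → 360
step 6: 360 + 729 → 1089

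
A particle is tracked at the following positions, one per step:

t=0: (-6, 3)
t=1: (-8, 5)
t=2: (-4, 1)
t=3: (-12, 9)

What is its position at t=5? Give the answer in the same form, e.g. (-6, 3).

Consecutive displacements (-2, +2), (+4, -4), (-8, +8) scale by a factor of -2 each step.
step 4: (-12, 9) + (+16, -16) → (4, -7)
step 5: (4, -7) + (-32, +32) → (-28, 25)

(-28, 25)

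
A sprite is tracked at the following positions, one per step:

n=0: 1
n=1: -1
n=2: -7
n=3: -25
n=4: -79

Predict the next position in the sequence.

-241

Step-to-step displacements: -2, -6, -18, -54; each is 3× the previous.
step 5: -79 − 162 → -241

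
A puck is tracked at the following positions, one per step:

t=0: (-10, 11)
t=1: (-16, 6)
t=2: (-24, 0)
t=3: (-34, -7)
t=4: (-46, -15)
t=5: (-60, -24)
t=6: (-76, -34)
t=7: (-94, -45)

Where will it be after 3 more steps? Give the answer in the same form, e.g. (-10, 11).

(-160, -84)

Successive displacements: (-6, -5), (-8, -6), (-10, -7), (-12, -8), (-14, -9), (-16, -10), (-18, -11) — each changes by (-2, -1).
step 8: (-94, -45) + (-20, -12) → (-114, -57)
step 9: (-114, -57) + (-22, -13) → (-136, -70)
step 10: (-136, -70) + (-24, -14) → (-160, -84)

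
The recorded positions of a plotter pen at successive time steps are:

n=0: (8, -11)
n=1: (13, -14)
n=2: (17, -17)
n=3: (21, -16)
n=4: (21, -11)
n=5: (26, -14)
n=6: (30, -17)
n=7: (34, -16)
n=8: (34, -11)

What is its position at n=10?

Step-to-step displacements: (+5, -3), (+4, -3), (+4, +1), (+0, +5), (+5, -3), (+4, -3), (+4, +1), (+0, +5) — a repeating cycle of length 4.
step 9: apply (+5, -3) → (39, -14)
step 10: apply (+4, -3) → (43, -17)

(43, -17)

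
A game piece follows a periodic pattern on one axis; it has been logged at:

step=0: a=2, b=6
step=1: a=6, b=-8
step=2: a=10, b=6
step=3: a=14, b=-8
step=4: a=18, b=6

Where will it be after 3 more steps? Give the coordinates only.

The a coordinate changes by +4 each step, so at step 7 it is 2 + 7·(4) = 30.
The b coordinate repeats the cycle [6, -8] with period 2; step 7 mod 2 = 1, giving -8.

a=30, b=-8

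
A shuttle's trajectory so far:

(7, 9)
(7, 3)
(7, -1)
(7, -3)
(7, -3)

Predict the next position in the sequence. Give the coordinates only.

First differences are (+0, -6), (+0, -4), (+0, -2), (+0, +0); their common second difference is (+0, +2) (constant acceleration).
step 5: (7, -3) + (+0, +2) → (7, -1)

(7, -1)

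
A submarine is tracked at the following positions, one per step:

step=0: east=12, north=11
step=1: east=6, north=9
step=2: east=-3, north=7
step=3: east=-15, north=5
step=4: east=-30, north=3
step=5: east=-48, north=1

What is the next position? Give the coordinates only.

east=-69, north=-1

Successive displacements: (-6,-2), (-9,-2), (-12,-2), (-15,-2), (-18,-2) — each changes by (-3,+0).
step 6: east=-48, north=1 + (-21,-2) → east=-69, north=-1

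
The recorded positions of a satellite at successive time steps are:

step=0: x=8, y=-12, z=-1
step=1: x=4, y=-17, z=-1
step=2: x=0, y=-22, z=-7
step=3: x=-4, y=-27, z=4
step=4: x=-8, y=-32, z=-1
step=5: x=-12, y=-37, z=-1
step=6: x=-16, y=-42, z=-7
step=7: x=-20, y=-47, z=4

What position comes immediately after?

x=-24, y=-52, z=-1

X: linear, -4 per step → -24 at step 8.
Y: linear, -5 per step → -52 at step 8.
Z: cycles through -1, -1, -7, 4 every 4 steps. Step 8 lands at position 0 of the cycle → -1.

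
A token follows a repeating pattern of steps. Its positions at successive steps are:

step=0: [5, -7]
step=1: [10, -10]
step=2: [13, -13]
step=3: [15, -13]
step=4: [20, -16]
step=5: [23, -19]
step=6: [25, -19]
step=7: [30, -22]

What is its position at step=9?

The moves between consecutive positions are [+5, -3], [+3, -3], [+2, +0], [+5, -3], [+3, -3], [+2, +0], [+5, -3]; they repeat the 3-cycle [[+5, -3], [+3, -3], [+2, +0]].
step 8: apply [+3, -3] → [33, -25]
step 9: apply [+2, +0] → [35, -25]

[35, -25]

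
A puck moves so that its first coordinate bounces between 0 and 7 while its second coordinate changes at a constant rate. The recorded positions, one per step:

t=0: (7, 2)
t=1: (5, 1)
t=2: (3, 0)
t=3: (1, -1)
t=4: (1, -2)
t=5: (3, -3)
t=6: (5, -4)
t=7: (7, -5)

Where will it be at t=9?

(3, -7)

The first coordinate reflects between 0 and 7, moving 2 per step.
  step 8: 7 → 5
  step 9: 5 → 3
The second coordinate changes by -1 each step: at step 9 it is -7.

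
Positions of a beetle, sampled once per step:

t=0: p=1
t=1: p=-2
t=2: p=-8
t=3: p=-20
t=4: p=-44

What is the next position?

p=-92

Step-to-step displacements: -3, -6, -12, -24; each is 2× the previous.
step 5: -44 − 48 → p=-92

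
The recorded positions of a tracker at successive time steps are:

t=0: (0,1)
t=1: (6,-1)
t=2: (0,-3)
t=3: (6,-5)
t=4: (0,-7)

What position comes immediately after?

The first coordinate repeats the cycle [0, 6] with period 2; step 5 mod 2 = 1, giving 6.
The second coordinate changes by -2 each step, so at step 5 it is 1 + 5·(-2) = -9.

(6,-9)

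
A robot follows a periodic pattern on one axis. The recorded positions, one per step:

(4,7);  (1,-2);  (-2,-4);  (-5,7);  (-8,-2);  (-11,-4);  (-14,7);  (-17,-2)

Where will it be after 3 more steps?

(-26,-2)

First: linear, -3 per step → -26 at step 10.
Second: cycles through 7, -2, -4 every 3 steps. Step 10 lands at position 1 of the cycle → -2.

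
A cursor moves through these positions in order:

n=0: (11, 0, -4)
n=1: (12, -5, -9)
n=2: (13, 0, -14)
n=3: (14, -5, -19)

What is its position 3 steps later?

(17, 0, -34)

First: linear, +1 per step → 17 at step 6.
Second: cycles through 0, -5 every 2 steps. Step 6 lands at position 0 of the cycle → 0.
Third: linear, -5 per step → -34 at step 6.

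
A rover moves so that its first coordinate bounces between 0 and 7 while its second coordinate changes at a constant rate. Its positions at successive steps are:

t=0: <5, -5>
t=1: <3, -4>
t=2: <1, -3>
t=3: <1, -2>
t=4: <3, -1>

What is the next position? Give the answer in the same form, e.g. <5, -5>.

The first coordinate travels 2 per step and bounces off the walls at 0 and 7.
  step 5: 3 → 5
The second coordinate changes by +1 each step: at step 5 it is 0.

<5, 0>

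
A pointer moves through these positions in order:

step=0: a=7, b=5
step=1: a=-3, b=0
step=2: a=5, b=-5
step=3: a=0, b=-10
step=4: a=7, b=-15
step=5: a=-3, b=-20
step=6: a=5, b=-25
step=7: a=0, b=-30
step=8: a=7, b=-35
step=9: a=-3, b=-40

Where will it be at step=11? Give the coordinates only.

a=0, b=-50

The a coordinate repeats the cycle [7, -3, 5, 0] with period 4; step 11 mod 4 = 3, giving 0.
The b coordinate changes by -5 each step, so at step 11 it is 5 + 11·(-5) = -50.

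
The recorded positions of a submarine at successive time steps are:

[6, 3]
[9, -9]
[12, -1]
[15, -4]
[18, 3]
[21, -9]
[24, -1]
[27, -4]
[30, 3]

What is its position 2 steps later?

[36, -1]

The first coordinate changes by +3 each step, so at step 10 it is 6 + 10·(3) = 36.
The second coordinate repeats the cycle [3, -9, -1, -4] with period 4; step 10 mod 4 = 2, giving -1.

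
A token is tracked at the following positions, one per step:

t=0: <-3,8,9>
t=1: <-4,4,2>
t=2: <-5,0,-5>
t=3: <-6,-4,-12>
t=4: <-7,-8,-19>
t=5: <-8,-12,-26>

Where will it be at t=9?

<-12,-28,-54>

The position changes by <-1,-4,-7> every step.
step 6: <-8,-12,-26> + <-1,-4,-7> → <-9,-16,-33>
step 7: <-9,-16,-33> + <-1,-4,-7> → <-10,-20,-40>
step 8: <-10,-20,-40> + <-1,-4,-7> → <-11,-24,-47>
step 9: <-11,-24,-47> + <-1,-4,-7> → <-12,-28,-54>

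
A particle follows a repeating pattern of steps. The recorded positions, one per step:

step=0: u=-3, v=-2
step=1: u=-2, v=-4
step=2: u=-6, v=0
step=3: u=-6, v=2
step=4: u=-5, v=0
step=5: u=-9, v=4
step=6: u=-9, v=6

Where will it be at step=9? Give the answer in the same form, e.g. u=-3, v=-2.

u=-12, v=10

Differencing gives (+1, -2), (-4, +4), (+0, +2), (+1, -2), (-4, +4), (+0, +2). This is the pattern (+1, -2), (-4, +4), (+0, +2) repeated.
step 7: apply (+1, -2) → u=-8, v=4
step 8: apply (-4, +4) → u=-12, v=8
step 9: apply (+0, +2) → u=-12, v=10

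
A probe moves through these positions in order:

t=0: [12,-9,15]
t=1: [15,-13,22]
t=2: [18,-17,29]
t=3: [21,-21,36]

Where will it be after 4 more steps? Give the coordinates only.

[33,-37,64]

Constant displacement of [+3,-4,+7] per step.
step 4: [21,-21,36] + [+3,-4,+7] → [24,-25,43]
step 5: [24,-25,43] + [+3,-4,+7] → [27,-29,50]
step 6: [27,-29,50] + [+3,-4,+7] → [30,-33,57]
step 7: [30,-33,57] + [+3,-4,+7] → [33,-37,64]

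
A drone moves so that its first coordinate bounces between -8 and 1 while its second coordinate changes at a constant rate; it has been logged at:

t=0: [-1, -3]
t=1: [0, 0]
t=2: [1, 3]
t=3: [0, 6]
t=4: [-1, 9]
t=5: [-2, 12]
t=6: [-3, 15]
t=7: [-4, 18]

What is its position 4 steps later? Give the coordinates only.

The first coordinate travels 1 per step and bounces off the walls at -8 and 1.
  step 8: -4 → -5
  step 9: -5 → -6
  step 10: -6 → -7
  step 11: -7 → -8
The second coordinate changes by +3 each step: at step 11 it is 30.

[-8, 30]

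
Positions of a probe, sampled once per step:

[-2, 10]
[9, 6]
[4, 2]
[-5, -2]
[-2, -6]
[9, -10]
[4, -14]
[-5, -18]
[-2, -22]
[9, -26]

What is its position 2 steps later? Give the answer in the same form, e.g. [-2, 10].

First: cycles through -2, 9, 4, -5 every 4 steps. Step 11 lands at position 3 of the cycle → -5.
Second: linear, -4 per step → -34 at step 11.

[-5, -34]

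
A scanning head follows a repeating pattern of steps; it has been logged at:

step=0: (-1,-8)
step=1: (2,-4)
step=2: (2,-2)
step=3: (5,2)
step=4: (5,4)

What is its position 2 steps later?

Differencing gives (+3,+4), (+0,+2), (+3,+4), (+0,+2). This is the pattern (+3,+4), (+0,+2) repeated.
step 5: apply (+3,+4) → (8,8)
step 6: apply (+0,+2) → (8,10)

(8,10)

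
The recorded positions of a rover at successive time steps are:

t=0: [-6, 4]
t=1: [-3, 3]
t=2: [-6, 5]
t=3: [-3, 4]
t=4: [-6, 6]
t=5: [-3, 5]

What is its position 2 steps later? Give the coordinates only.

[-3, 6]

Differencing gives [+3, -1], [-3, +2], [+3, -1], [-3, +2], [+3, -1]. This is the pattern [+3, -1], [-3, +2] repeated.
step 6: apply [-3, +2] → [-6, 7]
step 7: apply [+3, -1] → [-3, 6]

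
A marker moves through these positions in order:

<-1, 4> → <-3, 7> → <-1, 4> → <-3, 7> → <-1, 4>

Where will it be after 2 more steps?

Step-to-step displacements: <-2, +3>, <+2, -3>, <-2, +3>, <+2, -3>; each is -1× the previous.
step 5: <-1, 4> + <-2, +3> → <-3, 7>
step 6: <-3, 7> + <+2, -3> → <-1, 4>

<-1, 4>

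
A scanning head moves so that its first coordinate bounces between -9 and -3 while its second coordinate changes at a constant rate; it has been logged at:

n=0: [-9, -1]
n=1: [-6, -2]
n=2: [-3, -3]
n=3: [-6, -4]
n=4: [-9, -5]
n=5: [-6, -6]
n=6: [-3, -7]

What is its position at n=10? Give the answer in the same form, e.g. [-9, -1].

The first coordinate travels 3 per step and bounces off the walls at -9 and -3.
  step 7: -3 → -6
  step 8: -6 → -9
  step 9: -9 → -6
  step 10: -6 → -3
The second coordinate changes by -1 each step: at step 10 it is -11.

[-3, -11]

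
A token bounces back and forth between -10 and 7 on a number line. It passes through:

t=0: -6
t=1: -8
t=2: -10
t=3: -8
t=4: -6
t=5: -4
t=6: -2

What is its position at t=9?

The value reflects between -10 and 7, moving 2 per step.
  step 7: -2 → 0
  step 8: 0 → 2
  step 9: 2 → 4

4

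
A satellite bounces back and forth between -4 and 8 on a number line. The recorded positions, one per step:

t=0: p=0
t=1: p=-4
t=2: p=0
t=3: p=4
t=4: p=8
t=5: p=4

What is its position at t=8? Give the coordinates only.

The value reflects between -4 and 8, moving 4 per step.
  step 6: 4 → 0
  step 7: 0 → -4
  step 8: -4 → 0

p=0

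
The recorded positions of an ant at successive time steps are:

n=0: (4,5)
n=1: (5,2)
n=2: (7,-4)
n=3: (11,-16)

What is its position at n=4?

(19,-40)

The jumps are (+1,-3), (+2,-6), (+4,-12) — a geometric progression with ratio 2.
step 4: (11,-16) + (+8,-24) → (19,-40)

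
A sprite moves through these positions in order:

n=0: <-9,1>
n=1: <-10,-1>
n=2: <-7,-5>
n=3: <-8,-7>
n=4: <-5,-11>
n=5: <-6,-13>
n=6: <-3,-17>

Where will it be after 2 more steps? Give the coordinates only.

<-1,-23>

The moves between consecutive positions are <-1,-2>, <+3,-4>, <-1,-2>, <+3,-4>, <-1,-2>, <+3,-4>; they repeat the 2-cycle [<-1,-2>, <+3,-4>].
step 7: apply <-1,-2> → <-4,-19>
step 8: apply <+3,-4> → <-1,-23>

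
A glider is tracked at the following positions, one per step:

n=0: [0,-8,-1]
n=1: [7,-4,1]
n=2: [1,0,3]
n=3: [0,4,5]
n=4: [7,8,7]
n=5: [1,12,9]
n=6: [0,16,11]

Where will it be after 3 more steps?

[0,28,17]

First: cycles through 0, 7, 1 every 3 steps. Step 9 lands at position 0 of the cycle → 0.
Second: linear, +4 per step → 28 at step 9.
Third: linear, +2 per step → 17 at step 9.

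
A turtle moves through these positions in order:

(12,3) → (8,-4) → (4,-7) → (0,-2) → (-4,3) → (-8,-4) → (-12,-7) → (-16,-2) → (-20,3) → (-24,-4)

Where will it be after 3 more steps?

The first coordinate changes by -4 each step, so at step 12 it is 12 + 12·(-4) = -36.
The second coordinate repeats the cycle [3, -4, -7, -2] with period 4; step 12 mod 4 = 0, giving 3.

(-36,3)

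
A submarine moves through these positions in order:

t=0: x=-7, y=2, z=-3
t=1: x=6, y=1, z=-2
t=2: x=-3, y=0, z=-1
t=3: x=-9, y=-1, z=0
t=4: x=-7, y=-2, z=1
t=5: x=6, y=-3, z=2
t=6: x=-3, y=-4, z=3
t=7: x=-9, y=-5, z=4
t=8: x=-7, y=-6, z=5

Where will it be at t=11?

The x coordinate repeats the cycle [-7, 6, -3, -9] with period 4; step 11 mod 4 = 3, giving -9.
The y coordinate changes by -1 each step, so at step 11 it is 2 + 11·(-1) = -9.
The z coordinate changes by +1 each step, so at step 11 it is -3 + 11·(1) = 8.

x=-9, y=-9, z=8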